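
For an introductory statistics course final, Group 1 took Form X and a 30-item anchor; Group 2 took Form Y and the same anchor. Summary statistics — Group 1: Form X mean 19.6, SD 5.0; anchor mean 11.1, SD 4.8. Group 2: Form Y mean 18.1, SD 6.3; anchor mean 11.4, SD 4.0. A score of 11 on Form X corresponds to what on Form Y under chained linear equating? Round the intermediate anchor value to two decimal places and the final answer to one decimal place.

Form X → anchor (Group 1): v = (4.8/5.0)(11 − 19.6) + 11.1 = 2.84
anchor → Form Y (Group 2): y = (6.3/4.0)(2.84 − 11.4) + 18.1 = 4.6

4.6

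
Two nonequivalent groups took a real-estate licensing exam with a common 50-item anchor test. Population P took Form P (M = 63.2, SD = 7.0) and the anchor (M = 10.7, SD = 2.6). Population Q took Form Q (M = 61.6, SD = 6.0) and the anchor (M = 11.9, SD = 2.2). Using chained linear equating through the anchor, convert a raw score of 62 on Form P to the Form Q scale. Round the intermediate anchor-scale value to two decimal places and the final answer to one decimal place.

Form P → anchor (Population P): v = (2.6/7.0)(62 − 63.2) + 10.7 = 10.25
anchor → Form Q (Population Q): y = (6.0/2.2)(10.25 − 11.9) + 61.6 = 57.1

57.1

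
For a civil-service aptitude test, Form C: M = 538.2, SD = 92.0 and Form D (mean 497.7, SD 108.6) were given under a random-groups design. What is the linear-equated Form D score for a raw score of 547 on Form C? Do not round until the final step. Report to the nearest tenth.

508.1

Linear equating: y = (SD_Y/SD_X)(x − M_X) + M_Y
y = (108.6/92.0)(547 − 538.2) + 497.7
y = 1.180435 × 8.8 + 497.7 = 10.3878 + 497.7 = 508.1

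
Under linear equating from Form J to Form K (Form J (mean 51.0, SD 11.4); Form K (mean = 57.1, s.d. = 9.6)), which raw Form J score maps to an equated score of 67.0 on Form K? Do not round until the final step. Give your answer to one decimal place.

62.8

Invert y = (SD_Y/SD_X)(x − M_X) + M_Y:
x = (SD_X/SD_Y)(y − M_Y) + M_X = (11.4/9.6)(67.0 − 57.1) + 51.0
x = 1.187500 × 9.900 + 51.0 = 62.8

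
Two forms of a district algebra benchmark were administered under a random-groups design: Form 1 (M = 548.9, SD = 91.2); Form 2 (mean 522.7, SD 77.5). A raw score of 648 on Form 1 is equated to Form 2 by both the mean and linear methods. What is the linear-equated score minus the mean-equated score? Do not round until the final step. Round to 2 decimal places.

Mean-equated: 648 + (522.7 − 548.9) = 621.80
Linear-equated: (77.5/91.2)(648 − 548.9) + 522.7 = 606.913
Difference = 606.913 − 621.80 = -14.89

-14.89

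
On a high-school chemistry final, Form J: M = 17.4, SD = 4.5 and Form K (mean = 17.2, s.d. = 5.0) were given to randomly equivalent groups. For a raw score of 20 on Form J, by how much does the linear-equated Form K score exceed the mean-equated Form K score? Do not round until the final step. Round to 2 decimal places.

0.29

Mean-equated: 20 + (17.2 − 17.4) = 19.80
Linear-equated: (5.0/4.5)(20 − 17.4) + 17.2 = 20.089
Difference = 20.089 − 19.80 = 0.29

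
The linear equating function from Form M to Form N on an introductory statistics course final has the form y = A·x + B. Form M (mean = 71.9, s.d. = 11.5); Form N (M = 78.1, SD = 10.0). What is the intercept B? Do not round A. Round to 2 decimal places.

15.58

A = SD_Y / SD_X = 10.0 / 11.5 = 0.869565
B = M_Y − A·M_X = 78.1 − 0.869565 × 71.9 = 15.58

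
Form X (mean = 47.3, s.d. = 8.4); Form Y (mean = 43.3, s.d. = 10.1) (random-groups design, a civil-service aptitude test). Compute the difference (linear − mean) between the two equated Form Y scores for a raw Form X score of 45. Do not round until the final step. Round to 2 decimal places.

Mean-equated: 45 + (43.3 − 47.3) = 41.00
Linear-equated: (10.1/8.4)(45 − 47.3) + 43.3 = 40.535
Difference = 40.535 − 41.00 = -0.47

-0.47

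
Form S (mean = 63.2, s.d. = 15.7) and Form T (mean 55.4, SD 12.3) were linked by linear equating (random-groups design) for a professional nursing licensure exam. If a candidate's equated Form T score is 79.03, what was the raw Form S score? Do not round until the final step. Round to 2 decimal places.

Invert y = (SD_Y/SD_X)(x − M_X) + M_Y:
x = (SD_X/SD_Y)(y − M_Y) + M_X = (15.7/12.3)(79.03 − 55.4) + 63.2
x = 1.276423 × 23.630 + 63.2 = 93.36

93.36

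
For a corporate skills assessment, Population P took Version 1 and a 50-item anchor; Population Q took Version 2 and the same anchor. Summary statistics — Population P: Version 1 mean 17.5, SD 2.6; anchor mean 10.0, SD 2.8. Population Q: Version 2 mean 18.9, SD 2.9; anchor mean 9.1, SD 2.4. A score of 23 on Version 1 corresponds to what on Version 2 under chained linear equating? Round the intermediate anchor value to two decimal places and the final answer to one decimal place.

Version 1 → anchor (Population P): v = (2.8/2.6)(23 − 17.5) + 10.0 = 15.92
anchor → Version 2 (Population Q): y = (2.9/2.4)(15.92 − 9.1) + 18.9 = 27.1

27.1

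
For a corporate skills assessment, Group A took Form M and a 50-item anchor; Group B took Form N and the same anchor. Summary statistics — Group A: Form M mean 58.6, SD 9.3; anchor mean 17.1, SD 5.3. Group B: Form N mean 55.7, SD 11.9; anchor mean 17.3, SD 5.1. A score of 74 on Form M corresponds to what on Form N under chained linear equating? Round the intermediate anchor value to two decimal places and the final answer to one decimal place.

Form M → anchor (Group A): v = (5.3/9.3)(74 − 58.6) + 17.1 = 25.88
anchor → Form N (Group B): y = (11.9/5.1)(25.88 − 17.3) + 55.7 = 75.7

75.7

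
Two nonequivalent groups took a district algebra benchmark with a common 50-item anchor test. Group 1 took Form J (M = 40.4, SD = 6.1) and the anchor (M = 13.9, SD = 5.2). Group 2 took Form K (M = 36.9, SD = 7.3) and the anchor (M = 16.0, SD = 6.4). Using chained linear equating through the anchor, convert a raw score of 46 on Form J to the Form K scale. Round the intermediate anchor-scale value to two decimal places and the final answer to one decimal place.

Form J → anchor (Group 1): v = (5.2/6.1)(46 − 40.4) + 13.9 = 18.67
anchor → Form K (Group 2): y = (7.3/6.4)(18.67 − 16.0) + 36.9 = 39.9

39.9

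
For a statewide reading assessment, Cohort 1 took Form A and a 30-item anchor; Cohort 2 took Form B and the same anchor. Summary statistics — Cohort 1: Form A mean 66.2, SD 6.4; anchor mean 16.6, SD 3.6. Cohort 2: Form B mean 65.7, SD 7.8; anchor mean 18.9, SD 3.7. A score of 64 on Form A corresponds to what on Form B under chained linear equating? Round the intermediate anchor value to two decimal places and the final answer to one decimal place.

58.2

Form A → anchor (Cohort 1): v = (3.6/6.4)(64 − 66.2) + 16.6 = 15.36
anchor → Form B (Cohort 2): y = (7.8/3.7)(15.36 − 18.9) + 65.7 = 58.2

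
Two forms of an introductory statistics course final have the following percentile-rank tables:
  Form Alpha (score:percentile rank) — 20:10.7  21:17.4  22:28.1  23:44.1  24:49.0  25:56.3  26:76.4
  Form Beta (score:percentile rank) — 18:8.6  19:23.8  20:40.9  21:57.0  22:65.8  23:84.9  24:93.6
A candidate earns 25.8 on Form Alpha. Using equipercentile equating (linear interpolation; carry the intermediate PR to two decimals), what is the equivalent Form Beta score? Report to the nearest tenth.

PR of 25.8 on Form Alpha: 56.3 + (25.8 − 25)/(26 − 25) × (76.4 − 56.3) = 72.38
On Form Beta, PR 72.38 falls between score 22 (PR 65.8) and 23 (PR 84.9).
Interpolate: 22 + (72.38 − 65.8)/(84.9 − 65.8) × (23 − 22) = 22.3

22.3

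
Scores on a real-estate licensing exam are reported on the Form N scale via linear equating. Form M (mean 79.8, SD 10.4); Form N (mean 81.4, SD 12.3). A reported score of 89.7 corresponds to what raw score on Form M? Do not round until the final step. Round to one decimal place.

Invert y = (SD_Y/SD_X)(x − M_X) + M_Y:
x = (SD_X/SD_Y)(y − M_Y) + M_X = (10.4/12.3)(89.7 − 81.4) + 79.8
x = 0.845528 × 8.300 + 79.8 = 86.8

86.8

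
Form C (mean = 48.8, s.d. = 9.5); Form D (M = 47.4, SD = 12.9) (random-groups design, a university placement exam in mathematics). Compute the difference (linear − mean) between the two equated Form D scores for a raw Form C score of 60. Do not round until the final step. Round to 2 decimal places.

Mean-equated: 60 + (47.4 − 48.8) = 58.60
Linear-equated: (12.9/9.5)(60 − 48.8) + 47.4 = 62.608
Difference = 62.608 − 58.60 = 4.01

4.01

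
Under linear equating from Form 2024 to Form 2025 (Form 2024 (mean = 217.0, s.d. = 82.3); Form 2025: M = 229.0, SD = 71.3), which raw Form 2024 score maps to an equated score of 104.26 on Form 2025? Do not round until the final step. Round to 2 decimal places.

Invert y = (SD_Y/SD_X)(x − M_X) + M_Y:
x = (SD_X/SD_Y)(y − M_Y) + M_X = (82.3/71.3)(104.26 − 229.0) + 217.0
x = 1.154278 × -124.740 + 217.0 = 73.02

73.02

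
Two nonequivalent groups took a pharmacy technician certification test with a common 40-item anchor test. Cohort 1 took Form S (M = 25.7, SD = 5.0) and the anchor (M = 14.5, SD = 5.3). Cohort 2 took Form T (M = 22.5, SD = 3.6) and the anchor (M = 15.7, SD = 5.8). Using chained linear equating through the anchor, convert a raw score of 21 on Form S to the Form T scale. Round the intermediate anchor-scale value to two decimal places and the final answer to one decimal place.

Form S → anchor (Cohort 1): v = (5.3/5.0)(21 − 25.7) + 14.5 = 9.52
anchor → Form T (Cohort 2): y = (3.6/5.8)(9.52 − 15.7) + 22.5 = 18.7

18.7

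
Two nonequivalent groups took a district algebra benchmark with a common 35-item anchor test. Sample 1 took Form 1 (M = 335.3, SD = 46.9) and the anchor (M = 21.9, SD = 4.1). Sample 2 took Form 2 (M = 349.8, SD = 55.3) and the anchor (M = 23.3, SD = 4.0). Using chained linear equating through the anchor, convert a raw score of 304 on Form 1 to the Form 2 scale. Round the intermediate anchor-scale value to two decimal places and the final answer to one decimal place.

292.6

Form 1 → anchor (Sample 1): v = (4.1/46.9)(304 − 335.3) + 21.9 = 19.16
anchor → Form 2 (Sample 2): y = (55.3/4.0)(19.16 − 23.3) + 349.8 = 292.6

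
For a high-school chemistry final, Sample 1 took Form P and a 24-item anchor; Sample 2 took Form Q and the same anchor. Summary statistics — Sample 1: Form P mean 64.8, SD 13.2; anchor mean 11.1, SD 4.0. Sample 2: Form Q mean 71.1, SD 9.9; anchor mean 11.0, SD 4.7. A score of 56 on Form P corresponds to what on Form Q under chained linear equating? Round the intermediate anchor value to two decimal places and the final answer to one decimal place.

Form P → anchor (Sample 1): v = (4.0/13.2)(56 − 64.8) + 11.1 = 8.43
anchor → Form Q (Sample 2): y = (9.9/4.7)(8.43 − 11.0) + 71.1 = 65.7

65.7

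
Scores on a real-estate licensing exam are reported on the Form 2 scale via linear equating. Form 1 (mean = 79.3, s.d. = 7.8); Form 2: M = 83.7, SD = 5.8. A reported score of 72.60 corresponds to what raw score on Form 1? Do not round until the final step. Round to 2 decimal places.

64.37

Invert y = (SD_Y/SD_X)(x − M_X) + M_Y:
x = (SD_X/SD_Y)(y − M_Y) + M_X = (7.8/5.8)(72.60 − 83.7) + 79.3
x = 1.344828 × -11.100 + 79.3 = 64.37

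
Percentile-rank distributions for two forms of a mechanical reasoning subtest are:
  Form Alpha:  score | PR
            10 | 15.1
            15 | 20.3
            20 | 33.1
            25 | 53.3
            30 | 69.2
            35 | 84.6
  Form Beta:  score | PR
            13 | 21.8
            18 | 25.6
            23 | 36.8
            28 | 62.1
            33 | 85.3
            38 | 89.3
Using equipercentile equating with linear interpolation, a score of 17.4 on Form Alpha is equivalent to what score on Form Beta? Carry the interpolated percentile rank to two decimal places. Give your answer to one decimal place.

PR of 17.4 on Form Alpha: 20.3 + (17.4 − 15)/(20 − 15) × (33.1 − 20.3) = 26.44
On Form Beta, PR 26.44 falls between score 18 (PR 25.6) and 23 (PR 36.8).
Interpolate: 18 + (26.44 − 25.6)/(36.8 − 25.6) × (23 − 18) = 18.4

18.4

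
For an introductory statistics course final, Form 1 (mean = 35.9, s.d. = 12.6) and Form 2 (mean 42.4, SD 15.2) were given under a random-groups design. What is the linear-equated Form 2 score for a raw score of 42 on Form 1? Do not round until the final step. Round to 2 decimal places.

Linear equating: y = (SD_Y/SD_X)(x − M_X) + M_Y
y = (15.2/12.6)(42 − 35.9) + 42.4
y = 1.206349 × 6.1 + 42.4 = 7.3587 + 42.4 = 49.76

49.76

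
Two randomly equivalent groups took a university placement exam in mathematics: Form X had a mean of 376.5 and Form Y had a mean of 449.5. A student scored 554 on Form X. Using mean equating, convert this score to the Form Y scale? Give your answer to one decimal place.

627.0

Mean equating: y = x + (M_Y − M_X) = 554 + (449.5 − 376.5) = 627.0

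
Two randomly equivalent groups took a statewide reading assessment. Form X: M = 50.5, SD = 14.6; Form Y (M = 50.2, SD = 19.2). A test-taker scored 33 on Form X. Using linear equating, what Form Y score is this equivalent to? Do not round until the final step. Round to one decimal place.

Linear equating: y = (SD_Y/SD_X)(x − M_X) + M_Y
y = (19.2/14.6)(33 − 50.5) + 50.2
y = 1.315068 × -17.5 + 50.2 = -23.0137 + 50.2 = 27.2

27.2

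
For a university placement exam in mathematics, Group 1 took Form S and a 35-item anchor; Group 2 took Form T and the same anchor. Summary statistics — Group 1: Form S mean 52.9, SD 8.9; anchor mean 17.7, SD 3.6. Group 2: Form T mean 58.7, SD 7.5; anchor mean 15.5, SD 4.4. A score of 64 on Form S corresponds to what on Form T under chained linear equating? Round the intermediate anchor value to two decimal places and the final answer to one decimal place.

Form S → anchor (Group 1): v = (3.6/8.9)(64 − 52.9) + 17.7 = 22.19
anchor → Form T (Group 2): y = (7.5/4.4)(22.19 − 15.5) + 58.7 = 70.1

70.1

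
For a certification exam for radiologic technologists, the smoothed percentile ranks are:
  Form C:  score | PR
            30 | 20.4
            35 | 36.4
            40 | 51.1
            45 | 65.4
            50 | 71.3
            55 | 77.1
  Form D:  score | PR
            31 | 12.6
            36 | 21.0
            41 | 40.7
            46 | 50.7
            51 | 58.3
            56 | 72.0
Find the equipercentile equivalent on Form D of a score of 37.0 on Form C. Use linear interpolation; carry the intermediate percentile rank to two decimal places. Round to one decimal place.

PR of 37.0 on Form C: 36.4 + (37.0 − 35)/(40 − 35) × (51.1 − 36.4) = 42.28
On Form D, PR 42.28 falls between score 41 (PR 40.7) and 46 (PR 50.7).
Interpolate: 41 + (42.28 − 40.7)/(50.7 − 40.7) × (46 − 41) = 41.8

41.8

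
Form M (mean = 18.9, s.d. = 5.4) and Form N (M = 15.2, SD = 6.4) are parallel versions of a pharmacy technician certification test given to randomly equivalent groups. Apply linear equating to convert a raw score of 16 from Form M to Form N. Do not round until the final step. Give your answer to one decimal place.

Linear equating: y = (SD_Y/SD_X)(x − M_X) + M_Y
y = (6.4/5.4)(16 − 18.9) + 15.2
y = 1.185185 × -2.9 + 15.2 = -3.4370 + 15.2 = 11.8

11.8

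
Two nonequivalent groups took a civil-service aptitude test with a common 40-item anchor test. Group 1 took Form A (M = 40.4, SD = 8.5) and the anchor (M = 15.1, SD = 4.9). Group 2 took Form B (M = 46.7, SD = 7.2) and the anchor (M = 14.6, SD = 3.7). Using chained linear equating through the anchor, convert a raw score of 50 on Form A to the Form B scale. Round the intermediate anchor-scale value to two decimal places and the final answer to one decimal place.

58.4

Form A → anchor (Group 1): v = (4.9/8.5)(50 − 40.4) + 15.1 = 20.63
anchor → Form B (Group 2): y = (7.2/3.7)(20.63 − 14.6) + 46.7 = 58.4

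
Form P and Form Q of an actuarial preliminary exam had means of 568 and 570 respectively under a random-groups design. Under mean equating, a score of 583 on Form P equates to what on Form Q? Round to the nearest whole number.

585

Mean equating: y = x + (M_Y − M_X) = 583 + (570 − 568) = 585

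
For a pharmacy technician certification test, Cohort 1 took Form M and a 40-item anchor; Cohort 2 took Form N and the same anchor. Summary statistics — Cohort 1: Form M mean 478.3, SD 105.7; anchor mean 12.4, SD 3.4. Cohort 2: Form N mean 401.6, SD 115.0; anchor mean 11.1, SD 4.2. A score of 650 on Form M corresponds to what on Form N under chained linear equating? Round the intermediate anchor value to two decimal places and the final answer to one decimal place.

Form M → anchor (Cohort 1): v = (3.4/105.7)(650 − 478.3) + 12.4 = 17.92
anchor → Form N (Cohort 2): y = (115.0/4.2)(17.92 − 11.1) + 401.6 = 588.3

588.3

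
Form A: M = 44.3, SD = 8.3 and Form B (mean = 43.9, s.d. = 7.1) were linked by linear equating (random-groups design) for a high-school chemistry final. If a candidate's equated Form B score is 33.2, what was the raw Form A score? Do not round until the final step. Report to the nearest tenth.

Invert y = (SD_Y/SD_X)(x − M_X) + M_Y:
x = (SD_X/SD_Y)(y − M_Y) + M_X = (8.3/7.1)(33.2 − 43.9) + 44.3
x = 1.169014 × -10.700 + 44.3 = 31.8

31.8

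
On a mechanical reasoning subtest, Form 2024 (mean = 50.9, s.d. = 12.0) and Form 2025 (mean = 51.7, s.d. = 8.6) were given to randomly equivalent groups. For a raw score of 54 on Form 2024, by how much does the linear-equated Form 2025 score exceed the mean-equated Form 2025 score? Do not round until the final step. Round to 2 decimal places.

Mean-equated: 54 + (51.7 − 50.9) = 54.80
Linear-equated: (8.6/12.0)(54 − 50.9) + 51.7 = 53.922
Difference = 53.922 − 54.80 = -0.88

-0.88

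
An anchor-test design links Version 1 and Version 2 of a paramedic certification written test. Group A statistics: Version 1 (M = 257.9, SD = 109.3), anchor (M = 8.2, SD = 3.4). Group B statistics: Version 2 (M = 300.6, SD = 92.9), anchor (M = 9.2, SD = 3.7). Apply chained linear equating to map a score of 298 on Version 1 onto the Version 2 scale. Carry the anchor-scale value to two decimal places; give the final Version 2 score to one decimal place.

Version 1 → anchor (Group A): v = (3.4/109.3)(298 − 257.9) + 8.2 = 9.45
anchor → Version 2 (Group B): y = (92.9/3.7)(9.45 − 9.2) + 300.6 = 306.9

306.9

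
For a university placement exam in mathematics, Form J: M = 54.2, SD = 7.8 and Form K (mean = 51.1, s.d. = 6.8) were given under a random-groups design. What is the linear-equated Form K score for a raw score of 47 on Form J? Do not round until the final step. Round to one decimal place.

44.8

Linear equating: y = (SD_Y/SD_X)(x − M_X) + M_Y
y = (6.8/7.8)(47 − 54.2) + 51.1
y = 0.871795 × -7.2 + 51.1 = -6.2769 + 51.1 = 44.8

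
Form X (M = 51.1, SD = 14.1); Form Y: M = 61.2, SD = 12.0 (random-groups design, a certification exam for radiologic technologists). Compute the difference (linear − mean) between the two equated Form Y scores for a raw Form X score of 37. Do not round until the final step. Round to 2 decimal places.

Mean-equated: 37 + (61.2 − 51.1) = 47.10
Linear-equated: (12.0/14.1)(37 − 51.1) + 61.2 = 49.200
Difference = 49.200 − 47.10 = 2.10

2.10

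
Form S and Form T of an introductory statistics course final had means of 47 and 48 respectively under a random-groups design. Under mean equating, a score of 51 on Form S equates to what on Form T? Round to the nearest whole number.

Mean equating: y = x + (M_Y − M_X) = 51 + (48 − 47) = 52

52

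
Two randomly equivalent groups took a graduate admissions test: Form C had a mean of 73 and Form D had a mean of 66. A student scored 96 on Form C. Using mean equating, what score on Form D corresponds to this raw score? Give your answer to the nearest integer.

Mean equating: y = x + (M_Y − M_X) = 96 + (66 − 73) = 89

89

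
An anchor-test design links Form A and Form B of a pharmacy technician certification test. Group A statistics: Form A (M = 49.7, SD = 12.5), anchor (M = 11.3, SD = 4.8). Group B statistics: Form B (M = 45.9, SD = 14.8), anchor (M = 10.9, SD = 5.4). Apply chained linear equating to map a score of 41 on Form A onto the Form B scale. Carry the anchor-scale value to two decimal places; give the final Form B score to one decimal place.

37.8

Form A → anchor (Group A): v = (4.8/12.5)(41 − 49.7) + 11.3 = 7.96
anchor → Form B (Group B): y = (14.8/5.4)(7.96 − 10.9) + 45.9 = 37.8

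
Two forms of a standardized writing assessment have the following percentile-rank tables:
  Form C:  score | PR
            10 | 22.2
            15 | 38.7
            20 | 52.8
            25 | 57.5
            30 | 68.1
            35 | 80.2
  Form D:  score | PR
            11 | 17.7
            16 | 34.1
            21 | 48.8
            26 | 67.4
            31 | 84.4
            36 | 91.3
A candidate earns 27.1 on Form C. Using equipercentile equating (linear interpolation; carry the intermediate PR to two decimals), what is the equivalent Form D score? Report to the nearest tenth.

PR of 27.1 on Form C: 57.5 + (27.1 − 25)/(30 − 25) × (68.1 − 57.5) = 61.95
On Form D, PR 61.95 falls between score 21 (PR 48.8) and 26 (PR 67.4).
Interpolate: 21 + (61.95 − 48.8)/(67.4 − 48.8) × (26 − 21) = 24.5

24.5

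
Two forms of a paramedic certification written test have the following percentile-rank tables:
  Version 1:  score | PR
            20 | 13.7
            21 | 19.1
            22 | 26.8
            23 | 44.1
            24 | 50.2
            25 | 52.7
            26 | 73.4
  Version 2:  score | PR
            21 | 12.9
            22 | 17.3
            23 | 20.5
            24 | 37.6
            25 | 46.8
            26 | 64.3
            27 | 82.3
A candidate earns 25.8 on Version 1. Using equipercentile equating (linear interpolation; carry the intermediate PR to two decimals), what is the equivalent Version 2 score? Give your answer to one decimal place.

26.3

PR of 25.8 on Version 1: 52.7 + (25.8 − 25)/(26 − 25) × (73.4 − 52.7) = 69.26
On Version 2, PR 69.26 falls between score 26 (PR 64.3) and 27 (PR 82.3).
Interpolate: 26 + (69.26 − 64.3)/(82.3 − 64.3) × (27 − 26) = 26.3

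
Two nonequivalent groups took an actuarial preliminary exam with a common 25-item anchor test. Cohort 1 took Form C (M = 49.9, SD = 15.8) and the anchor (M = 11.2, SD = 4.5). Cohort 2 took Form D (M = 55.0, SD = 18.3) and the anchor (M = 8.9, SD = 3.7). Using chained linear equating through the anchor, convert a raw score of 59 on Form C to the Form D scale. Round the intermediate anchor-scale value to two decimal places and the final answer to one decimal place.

Form C → anchor (Cohort 1): v = (4.5/15.8)(59 − 49.9) + 11.2 = 13.79
anchor → Form D (Cohort 2): y = (18.3/3.7)(13.79 − 8.9) + 55.0 = 79.2

79.2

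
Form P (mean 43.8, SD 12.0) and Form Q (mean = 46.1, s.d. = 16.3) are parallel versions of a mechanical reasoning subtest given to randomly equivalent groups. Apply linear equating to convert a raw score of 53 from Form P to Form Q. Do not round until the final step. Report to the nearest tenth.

58.6

Linear equating: y = (SD_Y/SD_X)(x − M_X) + M_Y
y = (16.3/12.0)(53 − 43.8) + 46.1
y = 1.358333 × 9.2 + 46.1 = 12.4967 + 46.1 = 58.6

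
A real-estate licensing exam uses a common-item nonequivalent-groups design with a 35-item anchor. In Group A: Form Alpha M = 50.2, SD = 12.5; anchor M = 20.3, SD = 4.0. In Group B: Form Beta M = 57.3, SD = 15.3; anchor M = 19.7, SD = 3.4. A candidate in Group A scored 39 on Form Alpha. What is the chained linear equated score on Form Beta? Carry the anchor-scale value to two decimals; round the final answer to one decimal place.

43.9

Form Alpha → anchor (Group A): v = (4.0/12.5)(39 − 50.2) + 20.3 = 16.72
anchor → Form Beta (Group B): y = (15.3/3.4)(16.72 − 19.7) + 57.3 = 43.9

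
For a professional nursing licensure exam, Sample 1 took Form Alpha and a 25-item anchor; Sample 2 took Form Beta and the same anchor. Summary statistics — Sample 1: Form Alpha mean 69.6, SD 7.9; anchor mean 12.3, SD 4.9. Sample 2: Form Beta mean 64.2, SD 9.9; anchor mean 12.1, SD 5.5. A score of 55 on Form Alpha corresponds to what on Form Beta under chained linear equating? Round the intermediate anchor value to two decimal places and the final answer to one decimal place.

Form Alpha → anchor (Sample 1): v = (4.9/7.9)(55 − 69.6) + 12.3 = 3.24
anchor → Form Beta (Sample 2): y = (9.9/5.5)(3.24 − 12.1) + 64.2 = 48.3

48.3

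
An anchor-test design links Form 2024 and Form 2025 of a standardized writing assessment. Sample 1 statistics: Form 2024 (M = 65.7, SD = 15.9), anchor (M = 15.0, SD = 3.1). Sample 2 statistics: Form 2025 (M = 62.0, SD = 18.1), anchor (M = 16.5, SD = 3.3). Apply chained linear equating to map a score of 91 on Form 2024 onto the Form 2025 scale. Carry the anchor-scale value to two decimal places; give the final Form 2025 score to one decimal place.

80.8

Form 2024 → anchor (Sample 1): v = (3.1/15.9)(91 − 65.7) + 15.0 = 19.93
anchor → Form 2025 (Sample 2): y = (18.1/3.3)(19.93 − 16.5) + 62.0 = 80.8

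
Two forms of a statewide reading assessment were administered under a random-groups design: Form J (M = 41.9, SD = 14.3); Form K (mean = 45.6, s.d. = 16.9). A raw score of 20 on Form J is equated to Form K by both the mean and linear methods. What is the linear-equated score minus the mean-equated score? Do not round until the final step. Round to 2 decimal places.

-3.98

Mean-equated: 20 + (45.6 − 41.9) = 23.70
Linear-equated: (16.9/14.3)(20 − 41.9) + 45.6 = 19.718
Difference = 19.718 − 23.70 = -3.98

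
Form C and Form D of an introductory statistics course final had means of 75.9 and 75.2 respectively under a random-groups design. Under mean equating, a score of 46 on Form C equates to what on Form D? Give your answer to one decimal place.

Mean equating: y = x + (M_Y − M_X) = 46 + (75.2 − 75.9) = 45.3

45.3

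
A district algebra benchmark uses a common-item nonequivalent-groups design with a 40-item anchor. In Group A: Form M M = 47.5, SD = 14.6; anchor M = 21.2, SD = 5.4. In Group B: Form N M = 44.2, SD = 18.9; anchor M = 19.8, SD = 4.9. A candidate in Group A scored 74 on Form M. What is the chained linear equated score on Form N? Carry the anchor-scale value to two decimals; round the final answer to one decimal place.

87.4

Form M → anchor (Group A): v = (5.4/14.6)(74 − 47.5) + 21.2 = 31.00
anchor → Form N (Group B): y = (18.9/4.9)(31.00 − 19.8) + 44.2 = 87.4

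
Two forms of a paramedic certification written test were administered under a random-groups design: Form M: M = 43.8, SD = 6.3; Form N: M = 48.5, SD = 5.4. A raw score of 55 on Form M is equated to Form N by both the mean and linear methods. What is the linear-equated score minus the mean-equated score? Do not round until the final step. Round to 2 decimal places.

Mean-equated: 55 + (48.5 − 43.8) = 59.70
Linear-equated: (5.4/6.3)(55 − 43.8) + 48.5 = 58.100
Difference = 58.100 − 59.70 = -1.60

-1.60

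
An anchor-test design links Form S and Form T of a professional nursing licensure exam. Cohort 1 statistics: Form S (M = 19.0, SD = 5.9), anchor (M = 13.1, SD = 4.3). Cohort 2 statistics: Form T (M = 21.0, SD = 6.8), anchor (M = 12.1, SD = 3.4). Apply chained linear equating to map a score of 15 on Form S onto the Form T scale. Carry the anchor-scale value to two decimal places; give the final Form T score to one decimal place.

17.2

Form S → anchor (Cohort 1): v = (4.3/5.9)(15 − 19.0) + 13.1 = 10.18
anchor → Form T (Cohort 2): y = (6.8/3.4)(10.18 − 12.1) + 21.0 = 17.2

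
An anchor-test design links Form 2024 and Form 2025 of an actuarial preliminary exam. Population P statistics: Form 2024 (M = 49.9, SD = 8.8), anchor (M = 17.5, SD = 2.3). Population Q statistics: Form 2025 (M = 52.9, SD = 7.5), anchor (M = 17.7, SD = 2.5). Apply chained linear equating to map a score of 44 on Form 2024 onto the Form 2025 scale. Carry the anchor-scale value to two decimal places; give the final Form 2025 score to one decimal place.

47.7

Form 2024 → anchor (Population P): v = (2.3/8.8)(44 − 49.9) + 17.5 = 15.96
anchor → Form 2025 (Population Q): y = (7.5/2.5)(15.96 − 17.7) + 52.9 = 47.7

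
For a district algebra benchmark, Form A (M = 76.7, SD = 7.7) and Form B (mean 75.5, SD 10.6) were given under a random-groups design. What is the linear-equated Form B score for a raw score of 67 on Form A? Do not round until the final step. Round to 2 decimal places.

Linear equating: y = (SD_Y/SD_X)(x − M_X) + M_Y
y = (10.6/7.7)(67 − 76.7) + 75.5
y = 1.376623 × -9.7 + 75.5 = -13.3532 + 75.5 = 62.15

62.15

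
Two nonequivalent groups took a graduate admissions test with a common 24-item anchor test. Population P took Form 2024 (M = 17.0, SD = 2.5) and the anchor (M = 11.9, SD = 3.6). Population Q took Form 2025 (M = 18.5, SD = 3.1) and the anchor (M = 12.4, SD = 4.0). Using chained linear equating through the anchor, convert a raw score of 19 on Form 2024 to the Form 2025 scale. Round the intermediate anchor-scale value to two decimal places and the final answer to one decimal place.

Form 2024 → anchor (Population P): v = (3.6/2.5)(19 − 17.0) + 11.9 = 14.78
anchor → Form 2025 (Population Q): y = (3.1/4.0)(14.78 − 12.4) + 18.5 = 20.3

20.3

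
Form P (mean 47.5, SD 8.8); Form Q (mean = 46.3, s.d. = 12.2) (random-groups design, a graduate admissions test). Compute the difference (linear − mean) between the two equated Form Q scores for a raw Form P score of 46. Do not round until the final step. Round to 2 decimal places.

-0.58

Mean-equated: 46 + (46.3 − 47.5) = 44.80
Linear-equated: (12.2/8.8)(46 − 47.5) + 46.3 = 44.220
Difference = 44.220 − 44.80 = -0.58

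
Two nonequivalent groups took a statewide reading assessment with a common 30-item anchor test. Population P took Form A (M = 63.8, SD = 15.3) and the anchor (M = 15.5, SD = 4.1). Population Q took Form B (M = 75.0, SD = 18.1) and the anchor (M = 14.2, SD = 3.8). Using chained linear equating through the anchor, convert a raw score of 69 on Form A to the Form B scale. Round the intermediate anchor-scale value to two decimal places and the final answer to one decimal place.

87.8

Form A → anchor (Population P): v = (4.1/15.3)(69 − 63.8) + 15.5 = 16.89
anchor → Form B (Population Q): y = (18.1/3.8)(16.89 − 14.2) + 75.0 = 87.8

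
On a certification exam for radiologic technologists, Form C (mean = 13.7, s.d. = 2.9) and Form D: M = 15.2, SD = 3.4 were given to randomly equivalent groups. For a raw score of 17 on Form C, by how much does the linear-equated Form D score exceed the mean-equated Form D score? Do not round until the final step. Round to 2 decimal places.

0.57

Mean-equated: 17 + (15.2 − 13.7) = 18.50
Linear-equated: (3.4/2.9)(17 − 13.7) + 15.2 = 19.069
Difference = 19.069 − 18.50 = 0.57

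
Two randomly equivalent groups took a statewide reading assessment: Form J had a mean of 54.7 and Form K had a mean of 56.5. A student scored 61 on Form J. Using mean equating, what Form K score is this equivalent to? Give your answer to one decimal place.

Mean equating: y = x + (M_Y − M_X) = 61 + (56.5 − 54.7) = 62.8

62.8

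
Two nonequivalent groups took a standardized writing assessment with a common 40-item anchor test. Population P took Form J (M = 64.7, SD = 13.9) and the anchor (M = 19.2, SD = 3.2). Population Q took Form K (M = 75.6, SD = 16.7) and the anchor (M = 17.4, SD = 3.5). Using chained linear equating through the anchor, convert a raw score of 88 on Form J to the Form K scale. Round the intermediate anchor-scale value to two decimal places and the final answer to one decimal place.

109.8

Form J → anchor (Population P): v = (3.2/13.9)(88 − 64.7) + 19.2 = 24.56
anchor → Form K (Population Q): y = (16.7/3.5)(24.56 − 17.4) + 75.6 = 109.8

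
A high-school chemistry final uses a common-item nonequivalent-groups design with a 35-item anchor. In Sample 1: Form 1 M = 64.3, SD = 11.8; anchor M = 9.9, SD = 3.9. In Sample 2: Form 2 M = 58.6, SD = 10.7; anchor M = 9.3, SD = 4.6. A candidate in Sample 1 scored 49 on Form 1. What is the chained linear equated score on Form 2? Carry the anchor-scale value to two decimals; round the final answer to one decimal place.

48.2

Form 1 → anchor (Sample 1): v = (3.9/11.8)(49 − 64.3) + 9.9 = 4.84
anchor → Form 2 (Sample 2): y = (10.7/4.6)(4.84 − 9.3) + 58.6 = 48.2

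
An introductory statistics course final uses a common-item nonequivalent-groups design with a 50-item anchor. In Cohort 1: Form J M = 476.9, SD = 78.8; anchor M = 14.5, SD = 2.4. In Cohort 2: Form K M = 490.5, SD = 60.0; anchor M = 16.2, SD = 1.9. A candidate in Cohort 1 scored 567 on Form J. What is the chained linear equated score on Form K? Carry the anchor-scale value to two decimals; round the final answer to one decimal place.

Form J → anchor (Cohort 1): v = (2.4/78.8)(567 − 476.9) + 14.5 = 17.24
anchor → Form K (Cohort 2): y = (60.0/1.9)(17.24 − 16.2) + 490.5 = 523.3

523.3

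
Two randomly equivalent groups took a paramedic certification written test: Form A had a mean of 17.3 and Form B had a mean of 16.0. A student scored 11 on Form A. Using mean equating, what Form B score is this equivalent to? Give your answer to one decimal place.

9.7

Mean equating: y = x + (M_Y − M_X) = 11 + (16.0 − 17.3) = 9.7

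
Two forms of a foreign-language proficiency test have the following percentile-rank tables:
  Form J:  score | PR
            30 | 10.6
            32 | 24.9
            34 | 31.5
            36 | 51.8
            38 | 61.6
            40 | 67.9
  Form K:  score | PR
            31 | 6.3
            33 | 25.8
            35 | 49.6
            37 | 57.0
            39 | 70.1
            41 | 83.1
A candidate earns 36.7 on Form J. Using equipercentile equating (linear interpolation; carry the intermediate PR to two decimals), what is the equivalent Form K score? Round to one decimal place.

PR of 36.7 on Form J: 51.8 + (36.7 − 36)/(38 − 36) × (61.6 − 51.8) = 55.23
On Form K, PR 55.23 falls between score 35 (PR 49.6) and 37 (PR 57.0).
Interpolate: 35 + (55.23 − 49.6)/(57.0 − 49.6) × (37 − 35) = 36.5

36.5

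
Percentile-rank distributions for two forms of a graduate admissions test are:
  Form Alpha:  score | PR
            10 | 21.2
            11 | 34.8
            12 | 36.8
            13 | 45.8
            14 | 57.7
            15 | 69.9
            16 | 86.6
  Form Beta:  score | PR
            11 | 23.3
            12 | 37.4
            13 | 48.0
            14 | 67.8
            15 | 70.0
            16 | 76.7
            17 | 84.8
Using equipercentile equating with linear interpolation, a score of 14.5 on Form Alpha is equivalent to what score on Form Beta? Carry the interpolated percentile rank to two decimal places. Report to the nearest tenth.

13.8

PR of 14.5 on Form Alpha: 57.7 + (14.5 − 14)/(15 − 14) × (69.9 − 57.7) = 63.80
On Form Beta, PR 63.80 falls between score 13 (PR 48.0) and 14 (PR 67.8).
Interpolate: 13 + (63.80 − 48.0)/(67.8 − 48.0) × (14 − 13) = 13.8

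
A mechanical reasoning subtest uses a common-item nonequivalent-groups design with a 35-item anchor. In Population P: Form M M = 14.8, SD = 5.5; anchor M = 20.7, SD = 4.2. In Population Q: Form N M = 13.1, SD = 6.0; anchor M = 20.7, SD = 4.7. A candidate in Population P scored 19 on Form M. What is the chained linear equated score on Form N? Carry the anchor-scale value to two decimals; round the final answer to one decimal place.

17.2

Form M → anchor (Population P): v = (4.2/5.5)(19 − 14.8) + 20.7 = 23.91
anchor → Form N (Population Q): y = (6.0/4.7)(23.91 − 20.7) + 13.1 = 17.2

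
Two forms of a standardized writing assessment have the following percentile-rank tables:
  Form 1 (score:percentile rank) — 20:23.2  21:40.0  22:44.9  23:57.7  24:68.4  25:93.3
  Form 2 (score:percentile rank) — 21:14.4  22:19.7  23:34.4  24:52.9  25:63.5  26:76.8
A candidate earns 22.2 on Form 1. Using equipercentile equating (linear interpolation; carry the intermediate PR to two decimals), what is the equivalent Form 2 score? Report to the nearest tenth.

PR of 22.2 on Form 1: 44.9 + (22.2 − 22)/(23 − 22) × (57.7 − 44.9) = 47.46
On Form 2, PR 47.46 falls between score 23 (PR 34.4) and 24 (PR 52.9).
Interpolate: 23 + (47.46 − 34.4)/(52.9 − 34.4) × (24 − 23) = 23.7

23.7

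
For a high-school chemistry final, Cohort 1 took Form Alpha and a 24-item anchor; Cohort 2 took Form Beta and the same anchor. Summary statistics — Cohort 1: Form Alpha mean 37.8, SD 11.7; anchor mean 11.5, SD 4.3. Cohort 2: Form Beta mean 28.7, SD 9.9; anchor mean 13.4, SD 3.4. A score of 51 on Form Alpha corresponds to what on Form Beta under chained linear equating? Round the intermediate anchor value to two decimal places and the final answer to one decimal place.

37.3

Form Alpha → anchor (Cohort 1): v = (4.3/11.7)(51 − 37.8) + 11.5 = 16.35
anchor → Form Beta (Cohort 2): y = (9.9/3.4)(16.35 − 13.4) + 28.7 = 37.3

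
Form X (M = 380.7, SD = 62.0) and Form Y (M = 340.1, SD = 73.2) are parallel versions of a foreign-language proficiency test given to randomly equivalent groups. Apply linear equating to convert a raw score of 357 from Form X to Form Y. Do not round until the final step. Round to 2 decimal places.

Linear equating: y = (SD_Y/SD_X)(x − M_X) + M_Y
y = (73.2/62.0)(357 − 380.7) + 340.1
y = 1.180645 × -23.7 + 340.1 = -27.9813 + 340.1 = 312.12

312.12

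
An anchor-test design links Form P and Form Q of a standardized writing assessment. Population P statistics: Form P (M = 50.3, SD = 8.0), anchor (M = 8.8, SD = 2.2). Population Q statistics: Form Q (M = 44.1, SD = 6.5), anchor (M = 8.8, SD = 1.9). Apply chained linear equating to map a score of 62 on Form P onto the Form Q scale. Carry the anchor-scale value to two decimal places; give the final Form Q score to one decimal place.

55.1

Form P → anchor (Population P): v = (2.2/8.0)(62 − 50.3) + 8.8 = 12.02
anchor → Form Q (Population Q): y = (6.5/1.9)(12.02 − 8.8) + 44.1 = 55.1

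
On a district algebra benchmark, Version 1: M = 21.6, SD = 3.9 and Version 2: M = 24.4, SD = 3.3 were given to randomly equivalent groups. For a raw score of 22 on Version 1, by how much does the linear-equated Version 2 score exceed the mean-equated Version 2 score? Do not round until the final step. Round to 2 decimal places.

-0.06

Mean-equated: 22 + (24.4 − 21.6) = 24.80
Linear-equated: (3.3/3.9)(22 − 21.6) + 24.4 = 24.738
Difference = 24.738 − 24.80 = -0.06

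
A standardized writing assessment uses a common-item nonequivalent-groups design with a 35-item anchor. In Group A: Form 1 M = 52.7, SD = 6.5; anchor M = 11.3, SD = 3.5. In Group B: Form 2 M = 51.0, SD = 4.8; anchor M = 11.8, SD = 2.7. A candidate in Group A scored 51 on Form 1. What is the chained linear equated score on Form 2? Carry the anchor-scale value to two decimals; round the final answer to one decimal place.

Form 1 → anchor (Group A): v = (3.5/6.5)(51 − 52.7) + 11.3 = 10.38
anchor → Form 2 (Group B): y = (4.8/2.7)(10.38 − 11.8) + 51.0 = 48.5

48.5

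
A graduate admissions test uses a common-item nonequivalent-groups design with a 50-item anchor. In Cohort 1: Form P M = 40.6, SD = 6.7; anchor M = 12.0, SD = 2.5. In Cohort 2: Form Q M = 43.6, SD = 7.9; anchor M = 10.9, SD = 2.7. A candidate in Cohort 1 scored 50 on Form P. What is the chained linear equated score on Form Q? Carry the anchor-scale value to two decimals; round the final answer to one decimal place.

Form P → anchor (Cohort 1): v = (2.5/6.7)(50 − 40.6) + 12.0 = 15.51
anchor → Form Q (Cohort 2): y = (7.9/2.7)(15.51 − 10.9) + 43.6 = 57.1

57.1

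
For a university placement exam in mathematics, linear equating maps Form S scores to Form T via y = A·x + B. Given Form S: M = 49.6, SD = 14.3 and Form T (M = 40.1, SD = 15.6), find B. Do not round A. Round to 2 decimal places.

-14.01

A = SD_Y / SD_X = 15.6 / 14.3 = 1.090909
B = M_Y − A·M_X = 40.1 − 1.090909 × 49.6 = -14.01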